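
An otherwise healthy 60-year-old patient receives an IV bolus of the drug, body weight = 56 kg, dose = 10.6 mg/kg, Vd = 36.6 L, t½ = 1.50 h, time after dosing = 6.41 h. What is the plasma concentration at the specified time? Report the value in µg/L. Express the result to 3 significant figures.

839 µg/L

Total dose = 10.6 × 56 = 593.6 mg
C₀ = Dose / Vd = 593.6 / 36.6 = 16.22 mg/L
k = ln2 / t½ = 0.693147 / 1.50 = 0.4621 h⁻¹
C = C₀ · e^(−k·t) = 16.22 × e^(−0.4621 × 6.41)
  = 16.22 × 0.05171 = 0.8387 mg/L
Convert: 0.8387 mg/L × 1000 = 838.7 µg/L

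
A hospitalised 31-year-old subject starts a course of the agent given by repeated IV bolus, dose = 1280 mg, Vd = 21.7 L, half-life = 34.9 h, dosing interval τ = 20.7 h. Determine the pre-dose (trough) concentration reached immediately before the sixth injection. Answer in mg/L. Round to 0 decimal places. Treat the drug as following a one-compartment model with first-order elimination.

101 mg/L

C₀ per dose = Dose / Vd = 1280 / 21.7 = 58.99 mg/L
k = ln2 / t½ = 0.693147 / 34.9 = 0.01986 h⁻¹
Fraction remaining after one interval: r = e^(−kτ) = e^(−0.01986 × 20.7) = 0.6629
Before dose 6, 5 doses have been given (aged 1τ, 2τ, 3τ, 4τ, 5τ).
C_trough = C₀ × (r + r² + … + r^5) = C₀ × r(1−r^5)/(1−r)
        = 58.99 × 0.6629 × (1 − 0.1280) / (1 − 0.6629) = 101.2 mg/L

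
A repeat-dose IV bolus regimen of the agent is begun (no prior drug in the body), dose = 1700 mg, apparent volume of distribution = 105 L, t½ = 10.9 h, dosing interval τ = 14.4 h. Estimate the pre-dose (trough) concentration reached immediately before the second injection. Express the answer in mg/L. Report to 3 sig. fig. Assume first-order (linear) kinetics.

C₀ per dose = Dose / Vd = 1700 / 105 = 16.19 mg/L
k = ln2 / t½ = 0.693147 / 10.9 = 0.06359 h⁻¹
Fraction remaining after one interval: r = e^(−kτ) = e^(−0.06359 × 14.4) = 0.4002
Before dose 2, 1 dose has been given (aged 1τ).
C_trough = C₀ × r = 16.19 × 0.4002 = 6.479 mg/L

6.48 mg/L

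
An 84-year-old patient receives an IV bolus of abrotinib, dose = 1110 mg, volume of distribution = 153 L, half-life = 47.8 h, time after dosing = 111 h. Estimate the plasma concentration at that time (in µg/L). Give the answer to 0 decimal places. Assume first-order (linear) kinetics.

C₀ = Dose / Vd = 1110 / 153 = 7.255 mg/L
k = ln2 / t½ = 0.693147 / 47.8 = 0.01450 h⁻¹
C = C₀ · e^(−k·t) = 7.255 × e^(−0.01450 × 111)
  = 7.255 × 0.2000 = 1.451 mg/L
Convert: 1.451 mg/L × 1000 = 1451 µg/L

1451 µg/L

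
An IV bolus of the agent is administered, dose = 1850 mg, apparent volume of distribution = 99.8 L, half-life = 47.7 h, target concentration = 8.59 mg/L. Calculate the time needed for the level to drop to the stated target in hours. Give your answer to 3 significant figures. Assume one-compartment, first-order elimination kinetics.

C₀ = Dose / Vd = 1850 / 99.8 = 18.54 mg/L
k = ln2 / t½ = 0.693147 / 47.7 = 0.01453 h⁻¹
t = ln(C₀ / C) / k = ln(18.54 / 8.59) / 0.01453
  = ln(2.158) / 0.01453 = 0.7692 / 0.01453 = 52.94 h

52.9 h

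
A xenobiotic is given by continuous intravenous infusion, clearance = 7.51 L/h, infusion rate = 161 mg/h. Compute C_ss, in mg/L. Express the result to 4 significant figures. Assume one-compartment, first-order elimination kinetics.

21.44 mg/L

At steady state Css = R₀ / CL = 161 / 7.510 = 21.44 mg/L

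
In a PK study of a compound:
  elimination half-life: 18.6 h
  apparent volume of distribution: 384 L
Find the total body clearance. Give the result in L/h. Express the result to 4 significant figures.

14.31 L/h

k = ln2 / t½ = 0.693147 / 18.6 = 0.03727 h⁻¹
CL = k × Vd = 0.03727 × 384 = 14.31 L/h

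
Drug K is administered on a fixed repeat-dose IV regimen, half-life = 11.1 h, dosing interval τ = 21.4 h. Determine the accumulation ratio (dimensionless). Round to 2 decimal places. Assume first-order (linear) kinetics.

k = ln2 / t½ = 0.693147 / 11.1 = 0.06245 h⁻¹
e^(−kτ) = e^(−0.06245 × 21.4) = 0.2628
Accumulation ratio R = 1 / (1 − e^(−kτ)) = 1 / (1 − 0.2628) = 1.356

1.36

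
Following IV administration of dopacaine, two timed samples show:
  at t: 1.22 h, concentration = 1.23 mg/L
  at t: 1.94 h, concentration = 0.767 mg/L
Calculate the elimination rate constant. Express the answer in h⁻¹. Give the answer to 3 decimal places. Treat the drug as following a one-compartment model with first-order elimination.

k = ln(C₁/C₂) / (t₂ − t₁) = ln(1.23/0.767) / (1.94 − 1.22)
  = 0.4723 / 0.7200 = 0.6560 h⁻¹

0.656 h⁻¹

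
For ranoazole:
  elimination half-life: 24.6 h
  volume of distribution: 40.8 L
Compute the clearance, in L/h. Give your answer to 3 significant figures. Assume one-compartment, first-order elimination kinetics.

k = ln2 / t½ = 0.693147 / 24.6 = 0.02818 h⁻¹
CL = k × Vd = 0.02818 × 40.8 = 1.150 L/h

1.15 L/h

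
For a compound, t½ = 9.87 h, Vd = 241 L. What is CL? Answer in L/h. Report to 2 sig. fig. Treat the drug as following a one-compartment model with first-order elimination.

17 L/h

k = ln2 / t½ = 0.693147 / 9.87 = 0.07023 h⁻¹
CL = k × Vd = 0.07023 × 241 = 16.93 L/h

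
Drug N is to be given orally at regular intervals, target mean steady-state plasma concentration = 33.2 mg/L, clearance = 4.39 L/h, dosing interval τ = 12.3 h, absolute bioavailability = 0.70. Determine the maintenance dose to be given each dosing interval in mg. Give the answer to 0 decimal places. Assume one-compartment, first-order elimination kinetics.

2561 mg

At steady state, F × (Dose/τ) = Css × CL.
Dose = Css × CL × τ / F = 33.2 × 4.390 × 12.3 / 0.70 = 2561 mg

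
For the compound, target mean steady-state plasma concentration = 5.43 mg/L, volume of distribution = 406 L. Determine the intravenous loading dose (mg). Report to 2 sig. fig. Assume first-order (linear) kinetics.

2200 mg

LD = Css × Vd = 5.43 × 406 = 2205 mg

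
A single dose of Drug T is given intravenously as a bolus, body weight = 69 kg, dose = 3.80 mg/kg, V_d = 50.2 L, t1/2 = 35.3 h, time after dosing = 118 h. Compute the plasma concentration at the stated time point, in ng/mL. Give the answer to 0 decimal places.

Total dose = 3.80 × 69 = 262.2 mg
C₀ = Dose / Vd = 262.2 / 50.2 = 5.223 mg/L
k = ln2 / t½ = 0.693147 / 35.3 = 0.01964 h⁻¹
C = C₀ · e^(−k·t) = 5.223 × e^(−0.01964 × 118)
  = 5.223 × 0.09852 = 0.5146 mg/L
Convert: 0.5146 mg/L × 1000 = 514.6 ng/mL

515 ng/mL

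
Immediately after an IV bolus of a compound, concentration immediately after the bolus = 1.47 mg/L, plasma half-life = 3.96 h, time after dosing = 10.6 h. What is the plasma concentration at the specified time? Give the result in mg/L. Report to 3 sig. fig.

k = ln2 / t½ = 0.693147 / 3.96 = 0.1750 h⁻¹
C = C₀ · e^(−k·t) = 1.470 × e^(−0.1750 × 10.6)
  = 1.470 × 0.1565 = 0.2301 mg/L

0.230 mg/L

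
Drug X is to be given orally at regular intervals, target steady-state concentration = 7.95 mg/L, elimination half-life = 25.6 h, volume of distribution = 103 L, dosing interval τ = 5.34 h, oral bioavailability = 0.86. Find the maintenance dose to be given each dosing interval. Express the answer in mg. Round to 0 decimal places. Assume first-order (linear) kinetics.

138 mg

k = ln2 / t½ = 0.693147 / 25.6 = 0.02708 h⁻¹
CL = k × Vd = 0.02708 × 103 = 2.789 L/h
At steady state, F × (Dose/τ) = Css × CL.
Dose = Css × CL × τ / F = 7.95 × 2.789 × 5.34 / 0.86 = 137.7 mg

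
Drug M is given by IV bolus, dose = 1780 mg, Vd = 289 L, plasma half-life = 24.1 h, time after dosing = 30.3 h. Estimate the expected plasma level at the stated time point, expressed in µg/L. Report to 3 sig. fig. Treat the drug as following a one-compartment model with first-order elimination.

2580 µg/L

C₀ = Dose / Vd = 1780 / 289 = 6.159 mg/L
k = ln2 / t½ = 0.693147 / 24.1 = 0.02876 h⁻¹
C = C₀ · e^(−k·t) = 6.159 × e^(−0.02876 × 30.3)
  = 6.159 × 0.4184 = 2.577 mg/L
Convert: 2.577 mg/L × 1000 = 2577 µg/L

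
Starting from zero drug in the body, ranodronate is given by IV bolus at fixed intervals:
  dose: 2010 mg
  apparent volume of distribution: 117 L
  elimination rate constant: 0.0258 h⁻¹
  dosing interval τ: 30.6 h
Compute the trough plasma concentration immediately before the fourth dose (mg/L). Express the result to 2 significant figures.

C₀ per dose = Dose / Vd = 2010 / 117 = 17.18 mg/L
Fraction remaining after one interval: r = e^(−kτ) = e^(−0.02580 × 30.6) = 0.4541
Before dose 4, 3 doses have been given (aged 1τ, 2τ, 3τ).
C_trough = C₀ × (r + r² + … + r^3) = C₀ × r(1−r^3)/(1−r)
        = 17.18 × 0.4541 × (1 − 0.09364) / (1 − 0.4541) = 12.95 mg/L

13 mg/L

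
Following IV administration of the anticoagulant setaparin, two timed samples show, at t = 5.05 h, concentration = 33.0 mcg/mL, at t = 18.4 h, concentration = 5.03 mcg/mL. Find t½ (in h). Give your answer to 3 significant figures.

k = ln(C₁/C₂) / (t₂ − t₁) = ln(33.0/5.03) / (18.4 − 5.05)
  = 1.881 / 13.35 = 0.1409 h⁻¹
t½ = ln2 / k = 0.693147 / 0.1409 = 4.919 h

4.92 h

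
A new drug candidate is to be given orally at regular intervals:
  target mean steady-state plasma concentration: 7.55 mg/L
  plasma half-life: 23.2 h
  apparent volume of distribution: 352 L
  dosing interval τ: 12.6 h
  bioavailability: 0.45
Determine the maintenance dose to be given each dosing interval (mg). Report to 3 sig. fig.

2220 mg

k = ln2 / t½ = 0.693147 / 23.2 = 0.02988 h⁻¹
CL = k × Vd = 0.02988 × 352 = 10.52 L/h
At steady state, F × (Dose/τ) = Css × CL.
Dose = Css × CL × τ / F = 7.55 × 10.52 × 12.6 / 0.45 = 2224 mg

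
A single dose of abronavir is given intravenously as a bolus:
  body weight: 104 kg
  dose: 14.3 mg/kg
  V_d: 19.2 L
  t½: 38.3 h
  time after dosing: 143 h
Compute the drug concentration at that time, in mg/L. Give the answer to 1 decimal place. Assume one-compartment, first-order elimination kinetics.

Total dose = 14.3 × 104 = 1487 mg
C₀ = Dose / Vd = 1487 / 19.2 = 77.45 mg/L
k = ln2 / t½ = 0.693147 / 38.3 = 0.01810 h⁻¹
C = C₀ · e^(−k·t) = 77.45 × e^(−0.01810 × 143)
  = 77.45 × 0.07515 = 5.820 mg/L

5.8 mg/L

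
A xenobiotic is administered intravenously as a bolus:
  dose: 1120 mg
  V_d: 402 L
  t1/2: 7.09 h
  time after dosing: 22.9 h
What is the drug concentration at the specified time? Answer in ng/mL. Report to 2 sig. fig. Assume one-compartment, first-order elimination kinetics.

C₀ = Dose / Vd = 1120 / 402 = 2.786 mg/L
k = ln2 / t½ = 0.693147 / 7.09 = 0.09776 h⁻¹
C = C₀ · e^(−k·t) = 2.786 × e^(−0.09776 × 22.9)
  = 2.786 × 0.1066 = 0.2970 mg/L
Convert: 0.2970 mg/L × 1000 = 297.0 ng/mL

300 ng/mL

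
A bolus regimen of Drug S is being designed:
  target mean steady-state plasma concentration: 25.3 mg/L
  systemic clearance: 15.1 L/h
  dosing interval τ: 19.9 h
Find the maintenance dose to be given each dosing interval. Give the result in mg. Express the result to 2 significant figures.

7600 mg

At steady state, Dose/τ = Css × CL.
Dose = Css × CL × τ = 25.3 × 15.10 × 19.9 = 7602 mg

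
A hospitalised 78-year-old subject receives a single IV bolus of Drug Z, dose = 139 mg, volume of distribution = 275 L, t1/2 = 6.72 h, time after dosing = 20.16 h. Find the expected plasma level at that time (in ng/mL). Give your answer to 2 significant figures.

63 ng/mL

C₀ = Dose / Vd = 139.0 / 275 = 0.5055 mg/L
k = ln2 / t½ = 0.693147 / 6.72 = 0.1031 h⁻¹
t / t½ = 20.16 / 6.72 = 3 half-lives
C = C₀ × (1/2)^3 = 0.5055 × 0.1250 = 0.06319 mg/L
Convert: 0.06319 mg/L × 1000 = 63.19 ng/mL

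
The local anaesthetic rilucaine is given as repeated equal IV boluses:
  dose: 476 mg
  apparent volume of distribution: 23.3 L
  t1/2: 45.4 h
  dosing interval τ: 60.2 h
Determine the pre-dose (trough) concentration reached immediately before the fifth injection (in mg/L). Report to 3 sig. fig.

C₀ per dose = Dose / Vd = 476 / 23.3 = 20.43 mg/L
k = ln2 / t½ = 0.693147 / 45.4 = 0.01527 h⁻¹
Fraction remaining after one interval: r = e^(−kτ) = e^(−0.01527 × 60.2) = 0.3988
Before dose 5, 4 doses have been given (aged 1τ, 2τ, 3τ, 4τ).
C_trough = C₀ × (r + r² + … + r^4) = C₀ × r(1−r^4)/(1−r)
        = 20.43 × 0.3988 × (1 − 0.02529) / (1 − 0.3988) = 13.21 mg/L

13.2 mg/L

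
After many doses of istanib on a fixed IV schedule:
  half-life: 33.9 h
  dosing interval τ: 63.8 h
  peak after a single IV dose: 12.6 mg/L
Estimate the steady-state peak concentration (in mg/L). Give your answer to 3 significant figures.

k = ln2 / t½ = 0.693147 / 33.9 = 0.02045 h⁻¹
e^(−kτ) = e^(−0.02045 × 63.8) = 0.2713
Accumulation ratio R = 1 / (1 − e^(−kτ)) = 1 / (1 − 0.2713) = 1.372
Steady-state peak = C₀ × R = 12.6 × 1.372 = 17.29 mg/L

17.3 mg/L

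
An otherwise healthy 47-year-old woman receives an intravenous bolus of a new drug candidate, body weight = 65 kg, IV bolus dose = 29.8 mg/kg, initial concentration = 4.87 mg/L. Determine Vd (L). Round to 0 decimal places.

398 L

Dose = 29.8 × 65 = 1937 mg
Vd = Dose / C₀ = 1937 / 4.87 = 397.7 L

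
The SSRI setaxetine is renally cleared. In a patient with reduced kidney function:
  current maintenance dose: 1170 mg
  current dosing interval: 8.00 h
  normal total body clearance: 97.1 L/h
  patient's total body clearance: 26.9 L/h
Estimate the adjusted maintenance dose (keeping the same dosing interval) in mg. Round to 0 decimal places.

To keep the same average steady-state level, dosing rate must scale with clearance.
CL ratio = 26.9 / 97.1 = 0.2770
New dose (same interval) = 1170 × 0.2770 = 324.1 mg

324 mg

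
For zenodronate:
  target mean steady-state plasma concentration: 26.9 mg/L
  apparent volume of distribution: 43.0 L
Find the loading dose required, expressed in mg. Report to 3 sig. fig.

1160 mg

LD = Css × Vd = 26.9 × 43.0 = 1157 mg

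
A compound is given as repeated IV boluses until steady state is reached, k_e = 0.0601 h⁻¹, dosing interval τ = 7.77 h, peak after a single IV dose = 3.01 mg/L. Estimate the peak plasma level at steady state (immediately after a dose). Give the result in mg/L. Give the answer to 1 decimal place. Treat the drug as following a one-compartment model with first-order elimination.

e^(−kτ) = e^(−0.06010 × 7.77) = 0.6269
Accumulation ratio R = 1 / (1 − e^(−kτ)) = 1 / (1 − 0.6269) = 2.680
Steady-state peak = C₀ × R = 3.01 × 2.680 = 8.067 mg/L

8.1 mg/L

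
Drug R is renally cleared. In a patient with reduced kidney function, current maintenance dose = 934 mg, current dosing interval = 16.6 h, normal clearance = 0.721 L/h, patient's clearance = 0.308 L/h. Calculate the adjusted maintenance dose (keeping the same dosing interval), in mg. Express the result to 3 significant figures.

To keep the same average steady-state level, dosing rate must scale with clearance.
CL ratio = 0.308 / 0.721 = 0.4272
New dose (same interval) = 934 × 0.4272 = 399.0 mg

399 mg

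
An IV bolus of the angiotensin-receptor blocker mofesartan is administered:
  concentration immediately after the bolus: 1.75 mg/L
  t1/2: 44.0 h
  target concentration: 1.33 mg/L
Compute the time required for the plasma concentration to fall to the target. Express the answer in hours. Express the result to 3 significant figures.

k = ln2 / t½ = 0.693147 / 44.0 = 0.01575 h⁻¹
t = ln(C₀ / C) / k = ln(1.750 / 1.33) / 0.01575
  = ln(1.316) / 0.01575 = 0.2746 / 0.01575 = 17.43 h

17.4 h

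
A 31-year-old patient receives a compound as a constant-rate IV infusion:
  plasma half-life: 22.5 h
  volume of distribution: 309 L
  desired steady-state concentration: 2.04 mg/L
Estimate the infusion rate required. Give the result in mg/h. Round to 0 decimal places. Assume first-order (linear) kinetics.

19 mg/h

k = ln2 / t½ = 0.693147 / 22.5 = 0.03081 h⁻¹
CL = k × Vd = 0.03081 × 309 = 9.520 L/h
At steady state, infusion rate R₀ = Css × CL = 2.04 × 9.520 = 19.42 mg/h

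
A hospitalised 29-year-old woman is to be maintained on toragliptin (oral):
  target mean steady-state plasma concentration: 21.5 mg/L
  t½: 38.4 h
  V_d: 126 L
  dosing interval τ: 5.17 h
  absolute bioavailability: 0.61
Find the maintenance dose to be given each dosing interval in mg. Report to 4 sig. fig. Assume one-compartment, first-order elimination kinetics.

k = ln2 / t½ = 0.693147 / 38.4 = 0.01805 h⁻¹
CL = k × Vd = 0.01805 × 126 = 2.274 L/h
At steady state, F × (Dose/τ) = Css × CL.
Dose = Css × CL × τ / F = 21.5 × 2.274 × 5.17 / 0.61 = 414.4 mg

414.4 mg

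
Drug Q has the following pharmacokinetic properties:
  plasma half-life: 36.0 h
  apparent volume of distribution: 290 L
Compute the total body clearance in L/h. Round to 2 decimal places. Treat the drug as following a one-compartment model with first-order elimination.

5.58 L/h

k = ln2 / t½ = 0.693147 / 36.0 = 0.01925 h⁻¹
CL = k × Vd = 0.01925 × 290 = 5.583 L/h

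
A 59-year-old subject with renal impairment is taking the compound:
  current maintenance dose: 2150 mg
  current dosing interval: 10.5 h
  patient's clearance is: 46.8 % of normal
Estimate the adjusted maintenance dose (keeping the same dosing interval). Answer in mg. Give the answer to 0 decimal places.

1006 mg

To keep the same average steady-state level, dosing rate must scale with clearance.
CL ratio = 46.8 / 100 = 0.4680
New dose (same interval) = 2150 × 0.4680 = 1006 mg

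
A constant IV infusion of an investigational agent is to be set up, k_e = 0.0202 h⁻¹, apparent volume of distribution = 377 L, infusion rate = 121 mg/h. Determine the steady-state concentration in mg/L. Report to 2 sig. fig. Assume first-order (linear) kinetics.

CL = k × Vd = 0.02020 × 377 = 7.615 L/h
At steady state Css = R₀ / CL = 121 / 7.615 = 15.89 mg/L

16 mg/L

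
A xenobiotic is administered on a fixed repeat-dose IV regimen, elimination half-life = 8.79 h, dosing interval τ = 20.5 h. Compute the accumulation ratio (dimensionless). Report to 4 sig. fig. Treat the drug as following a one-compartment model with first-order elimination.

k = ln2 / t½ = 0.693147 / 8.79 = 0.07886 h⁻¹
e^(−kτ) = e^(−0.07886 × 20.5) = 0.1986
Accumulation ratio R = 1 / (1 − e^(−kτ)) = 1 / (1 − 0.1986) = 1.248

1.248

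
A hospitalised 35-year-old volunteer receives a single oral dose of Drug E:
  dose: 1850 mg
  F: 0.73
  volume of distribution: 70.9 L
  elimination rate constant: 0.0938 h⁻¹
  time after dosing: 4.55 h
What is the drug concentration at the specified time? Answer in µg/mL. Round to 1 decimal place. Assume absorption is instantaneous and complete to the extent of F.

Amount reaching circulation = F × Dose = 0.73 × 1850 = 1351 mg
C₀ = F·Dose / Vd = 1351 / 70.9 = 19.06 mg/L
C = C₀ · e^(−k·t) = 19.06 × e^(−0.09380 × 4.55)
  = 19.06 × 0.6526 = 12.44 mg/L
(12.44 mg/L = 12.44 µg/mL)

12.4 µg/mL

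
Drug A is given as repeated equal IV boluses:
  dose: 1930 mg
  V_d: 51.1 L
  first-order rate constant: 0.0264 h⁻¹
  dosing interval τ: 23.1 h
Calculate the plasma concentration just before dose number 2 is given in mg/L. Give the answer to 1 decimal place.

C₀ per dose = Dose / Vd = 1930 / 51.1 = 37.77 mg/L
Fraction remaining after one interval: r = e^(−kτ) = e^(−0.02640 × 23.1) = 0.5434
Before dose 2, 1 dose has been given (aged 1τ).
C_trough = C₀ × r = 37.77 × 0.5434 = 20.52 mg/L

20.5 mg/L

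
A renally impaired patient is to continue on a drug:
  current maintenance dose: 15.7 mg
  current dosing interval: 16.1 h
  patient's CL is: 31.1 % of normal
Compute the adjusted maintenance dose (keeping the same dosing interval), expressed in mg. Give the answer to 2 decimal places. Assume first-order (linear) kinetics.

To keep the same average steady-state level, dosing rate must scale with clearance.
CL ratio = 31.1 / 100 = 0.3110
New dose (same interval) = 15.7 × 0.3110 = 4.883 mg

4.88 mg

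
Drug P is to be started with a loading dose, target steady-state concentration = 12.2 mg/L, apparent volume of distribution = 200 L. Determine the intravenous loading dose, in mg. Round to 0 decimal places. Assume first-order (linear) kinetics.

2440 mg

LD = Css × Vd = 12.2 × 200 = 2440 mg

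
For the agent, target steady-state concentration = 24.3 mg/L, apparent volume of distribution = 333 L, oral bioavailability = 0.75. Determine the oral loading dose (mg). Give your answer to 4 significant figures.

10790 mg

LD = Css × Vd / F = 24.3 × 333 / 0.75 = 10790 mg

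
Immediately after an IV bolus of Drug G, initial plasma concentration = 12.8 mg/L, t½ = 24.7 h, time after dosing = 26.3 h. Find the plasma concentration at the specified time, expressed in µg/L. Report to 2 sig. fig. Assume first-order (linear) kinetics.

k = ln2 / t½ = 0.693147 / 24.7 = 0.02806 h⁻¹
C = C₀ · e^(−k·t) = 12.80 × e^(−0.02806 × 26.3)
  = 12.80 × 0.4781 = 6.120 mg/L
Convert: 6.120 mg/L × 1000 = 6120 µg/L

6100 µg/L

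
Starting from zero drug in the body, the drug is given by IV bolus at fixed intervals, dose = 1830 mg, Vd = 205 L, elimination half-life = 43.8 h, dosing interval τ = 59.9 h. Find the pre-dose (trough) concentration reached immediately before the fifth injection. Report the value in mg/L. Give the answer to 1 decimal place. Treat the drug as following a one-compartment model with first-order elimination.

C₀ per dose = Dose / Vd = 1830 / 205 = 8.927 mg/L
k = ln2 / t½ = 0.693147 / 43.8 = 0.01583 h⁻¹
Fraction remaining after one interval: r = e^(−kτ) = e^(−0.01583 × 59.9) = 0.3874
Before dose 5, 4 doses have been given (aged 1τ, 2τ, 3τ, 4τ).
C_trough = C₀ × (r + r² + … + r^4) = C₀ × r(1−r^4)/(1−r)
        = 8.927 × 0.3874 × (1 − 0.02252) / (1 − 0.3874) = 5.518 mg/L

5.5 mg/L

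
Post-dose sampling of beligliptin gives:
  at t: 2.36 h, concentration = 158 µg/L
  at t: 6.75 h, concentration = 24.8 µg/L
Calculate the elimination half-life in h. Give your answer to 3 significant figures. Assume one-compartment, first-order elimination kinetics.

k = ln(C₁/C₂) / (t₂ − t₁) = ln(158/24.8) / (6.75 − 2.36)
  = 1.852 / 4.390 = 0.4219 h⁻¹
t½ = ln2 / k = 0.693147 / 0.4219 = 1.643 h

1.64 h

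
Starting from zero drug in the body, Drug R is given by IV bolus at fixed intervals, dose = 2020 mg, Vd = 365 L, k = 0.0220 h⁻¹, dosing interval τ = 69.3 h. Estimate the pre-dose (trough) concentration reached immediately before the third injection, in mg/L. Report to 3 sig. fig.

1.47 mg/L

C₀ per dose = Dose / Vd = 2020 / 365 = 5.534 mg/L
Fraction remaining after one interval: r = e^(−kτ) = e^(−0.02200 × 69.3) = 0.2177
Before dose 3, 2 doses have been given (aged 1τ, 2τ).
C_trough = C₀ × (r + r²) = 5.534 × (0.2177 + 0.04739) = 1.467 mg/L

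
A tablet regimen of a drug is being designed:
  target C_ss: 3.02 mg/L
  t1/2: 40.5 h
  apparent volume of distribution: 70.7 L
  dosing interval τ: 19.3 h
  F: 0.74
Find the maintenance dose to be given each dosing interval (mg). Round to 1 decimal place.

95.3 mg

k = ln2 / t½ = 0.693147 / 40.5 = 0.01711 h⁻¹
CL = k × Vd = 0.01711 × 70.7 = 1.210 L/h
At steady state, F × (Dose/τ) = Css × CL.
Dose = Css × CL × τ / F = 3.02 × 1.210 × 19.3 / 0.74 = 95.31 mg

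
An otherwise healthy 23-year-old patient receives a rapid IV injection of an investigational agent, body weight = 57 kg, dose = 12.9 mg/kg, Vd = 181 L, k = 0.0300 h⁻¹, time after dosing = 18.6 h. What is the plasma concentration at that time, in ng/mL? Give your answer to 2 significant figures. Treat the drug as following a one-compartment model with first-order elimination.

2300 ng/mL

Total dose = 12.9 × 57 = 735.3 mg
C₀ = Dose / Vd = 735.3 / 181 = 4.062 mg/L
C = C₀ · e^(−k·t) = 4.062 × e^(−0.03000 × 18.6)
  = 4.062 × 0.5724 = 2.325 mg/L
Convert: 2.325 mg/L × 1000 = 2325 ng/mL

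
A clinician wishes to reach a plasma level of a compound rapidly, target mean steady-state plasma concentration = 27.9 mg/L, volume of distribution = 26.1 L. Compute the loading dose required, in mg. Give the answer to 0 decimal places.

728 mg

LD = Css × Vd = 27.9 × 26.1 = 728.2 mg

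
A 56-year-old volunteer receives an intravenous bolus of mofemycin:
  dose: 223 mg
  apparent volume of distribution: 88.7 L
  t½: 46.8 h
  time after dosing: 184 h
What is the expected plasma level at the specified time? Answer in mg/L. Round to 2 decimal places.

0.16 mg/L

C₀ = Dose / Vd = 223.0 / 88.7 = 2.514 mg/L
k = ln2 / t½ = 0.693147 / 46.8 = 0.01481 h⁻¹
C = C₀ · e^(−k·t) = 2.514 × e^(−0.01481 × 184)
  = 2.514 × 0.06554 = 0.1648 mg/L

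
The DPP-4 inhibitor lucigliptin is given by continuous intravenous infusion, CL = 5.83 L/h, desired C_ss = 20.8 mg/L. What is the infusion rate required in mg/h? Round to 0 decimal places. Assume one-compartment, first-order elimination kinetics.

At steady state, infusion rate R₀ = Css × CL = 20.8 × 5.830 = 121.3 mg/h

121 mg/h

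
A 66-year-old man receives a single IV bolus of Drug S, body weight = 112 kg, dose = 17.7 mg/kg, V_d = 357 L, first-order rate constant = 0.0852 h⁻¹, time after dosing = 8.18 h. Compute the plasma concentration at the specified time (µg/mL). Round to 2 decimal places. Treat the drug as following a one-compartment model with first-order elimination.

2.77 µg/mL

Total dose = 17.7 × 112 = 1982 mg
C₀ = Dose / Vd = 1982 / 357 = 5.552 mg/L
C = C₀ · e^(−k·t) = 5.552 × e^(−0.08520 × 8.18)
  = 5.552 × 0.4981 = 2.765 mg/L
(2.765 mg/L = 2.765 µg/mL)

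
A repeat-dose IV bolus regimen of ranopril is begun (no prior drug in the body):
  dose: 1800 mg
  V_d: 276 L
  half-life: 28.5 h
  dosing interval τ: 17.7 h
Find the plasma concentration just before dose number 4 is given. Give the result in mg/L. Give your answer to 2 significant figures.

8.8 mg/L

C₀ per dose = Dose / Vd = 1800 / 276 = 6.522 mg/L
k = ln2 / t½ = 0.693147 / 28.5 = 0.02432 h⁻¹
Fraction remaining after one interval: r = e^(−kτ) = e^(−0.02432 × 17.7) = 0.6502
Before dose 4, 3 doses have been given (aged 1τ, 2τ, 3τ).
C_trough = C₀ × (r + r² + … + r^3) = C₀ × r(1−r^3)/(1−r)
        = 6.522 × 0.6502 × (1 − 0.2749) / (1 − 0.6502) = 8.790 mg/L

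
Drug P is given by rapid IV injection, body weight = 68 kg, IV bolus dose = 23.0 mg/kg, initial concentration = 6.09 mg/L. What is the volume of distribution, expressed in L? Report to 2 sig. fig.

Dose = 23.0 × 68 = 1564 mg
Vd = Dose / C₀ = 1564 / 6.09 = 256.8 L

260 L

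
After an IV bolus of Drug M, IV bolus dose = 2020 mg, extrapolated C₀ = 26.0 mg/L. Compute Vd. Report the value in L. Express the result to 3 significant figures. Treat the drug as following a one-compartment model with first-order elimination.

77.7 L

Vd = Dose / C₀ = 2020 / 26.0 = 77.69 L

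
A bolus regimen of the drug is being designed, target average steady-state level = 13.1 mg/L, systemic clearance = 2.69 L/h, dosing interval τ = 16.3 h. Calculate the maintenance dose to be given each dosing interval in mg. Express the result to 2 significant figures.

570 mg

At steady state, Dose/τ = Css × CL.
Dose = Css × CL × τ = 13.1 × 2.690 × 16.3 = 574.4 mg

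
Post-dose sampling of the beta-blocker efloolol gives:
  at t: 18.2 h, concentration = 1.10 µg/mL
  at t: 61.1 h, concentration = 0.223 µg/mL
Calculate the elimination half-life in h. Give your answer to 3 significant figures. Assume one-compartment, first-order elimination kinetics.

18.6 h

k = ln(C₁/C₂) / (t₂ − t₁) = ln(1.10/0.223) / (61.1 − 18.2)
  = 1.596 / 42.90 = 0.03720 h⁻¹
t½ = ln2 / k = 0.693147 / 0.03720 = 18.63 h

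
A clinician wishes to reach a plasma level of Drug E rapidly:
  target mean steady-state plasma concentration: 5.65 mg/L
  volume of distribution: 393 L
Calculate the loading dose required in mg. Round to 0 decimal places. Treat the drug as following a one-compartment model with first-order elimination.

LD = Css × Vd = 5.65 × 393 = 2220 mg

2220 mg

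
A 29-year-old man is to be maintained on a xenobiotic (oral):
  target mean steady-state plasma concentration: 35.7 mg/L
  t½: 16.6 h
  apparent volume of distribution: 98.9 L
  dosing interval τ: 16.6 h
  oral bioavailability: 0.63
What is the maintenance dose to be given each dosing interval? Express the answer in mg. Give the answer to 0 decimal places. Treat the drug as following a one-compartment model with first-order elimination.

3885 mg

k = ln2 / t½ = 0.693147 / 16.6 = 0.04176 h⁻¹
CL = k × Vd = 0.04176 × 98.9 = 4.130 L/h
At steady state, F × (Dose/τ) = Css × CL.
Dose = Css × CL × τ / F = 35.7 × 4.130 × 16.6 / 0.63 = 3885 mg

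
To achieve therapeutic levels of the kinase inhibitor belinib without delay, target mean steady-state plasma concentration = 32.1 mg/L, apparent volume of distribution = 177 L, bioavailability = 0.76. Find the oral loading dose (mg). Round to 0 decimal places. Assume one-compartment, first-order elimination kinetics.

LD = Css × Vd / F = 32.1 × 177 / 0.76 = 7476 mg

7476 mg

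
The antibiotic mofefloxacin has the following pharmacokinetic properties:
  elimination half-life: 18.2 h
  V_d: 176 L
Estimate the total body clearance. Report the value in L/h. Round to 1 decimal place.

6.7 L/h

k = ln2 / t½ = 0.693147 / 18.2 = 0.03809 h⁻¹
CL = k × Vd = 0.03809 × 176 = 6.704 L/h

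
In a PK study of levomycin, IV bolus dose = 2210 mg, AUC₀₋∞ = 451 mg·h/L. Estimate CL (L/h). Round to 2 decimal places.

CL = Dose / AUC = 2210 / 451 = 4.900 L/h

4.90 L/h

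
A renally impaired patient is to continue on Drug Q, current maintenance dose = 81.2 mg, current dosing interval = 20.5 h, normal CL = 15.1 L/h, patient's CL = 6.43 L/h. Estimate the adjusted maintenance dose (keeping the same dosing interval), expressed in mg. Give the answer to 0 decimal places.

35 mg

To keep the same average steady-state level, dosing rate must scale with clearance.
CL ratio = 6.43 / 15.1 = 0.4258
New dose (same interval) = 81.2 × 0.4258 = 34.57 mg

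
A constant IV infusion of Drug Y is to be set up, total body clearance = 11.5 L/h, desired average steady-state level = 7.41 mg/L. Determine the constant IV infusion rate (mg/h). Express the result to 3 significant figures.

At steady state, infusion rate R₀ = Css × CL = 7.41 × 11.50 = 85.22 mg/h

85.2 mg/h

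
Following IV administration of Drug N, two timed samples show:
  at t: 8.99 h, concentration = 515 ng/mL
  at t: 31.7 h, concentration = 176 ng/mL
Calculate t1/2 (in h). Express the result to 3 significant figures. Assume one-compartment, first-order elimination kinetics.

k = ln(C₁/C₂) / (t₂ − t₁) = ln(515/176) / (31.7 − 8.99)
  = 1.074 / 22.71 = 0.04729 h⁻¹
t½ = ln2 / k = 0.693147 / 0.04729 = 14.66 h

14.7 h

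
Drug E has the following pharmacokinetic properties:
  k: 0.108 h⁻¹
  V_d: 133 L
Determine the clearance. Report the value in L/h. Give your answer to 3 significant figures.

CL = k × Vd = 0.108 × 133 = 14.36 L/h

14.4 L/h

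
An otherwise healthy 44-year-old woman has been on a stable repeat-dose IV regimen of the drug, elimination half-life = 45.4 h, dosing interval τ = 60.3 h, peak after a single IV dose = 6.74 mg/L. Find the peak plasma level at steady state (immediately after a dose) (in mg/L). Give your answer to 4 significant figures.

k = ln2 / t½ = 0.693147 / 45.4 = 0.01527 h⁻¹
e^(−kτ) = e^(−0.01527 × 60.3) = 0.3982
Accumulation ratio R = 1 / (1 − e^(−kτ)) = 1 / (1 − 0.3982) = 1.662
Steady-state peak = C₀ × R = 6.74 × 1.662 = 11.20 mg/L

11.20 mg/L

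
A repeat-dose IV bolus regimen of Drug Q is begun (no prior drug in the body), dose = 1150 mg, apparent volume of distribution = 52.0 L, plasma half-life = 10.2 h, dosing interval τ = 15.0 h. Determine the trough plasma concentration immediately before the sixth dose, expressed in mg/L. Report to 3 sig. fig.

C₀ per dose = Dose / Vd = 1150 / 52.0 = 22.12 mg/L
k = ln2 / t½ = 0.693147 / 10.2 = 0.06796 h⁻¹
Fraction remaining after one interval: r = e^(−kτ) = e^(−0.06796 × 15.0) = 0.3608
Before dose 6, 5 doses have been given (aged 1τ, 2τ, 3τ, 4τ, 5τ).
C_trough = C₀ × (r + r² + … + r^5) = C₀ × r(1−r^5)/(1−r)
        = 22.12 × 0.3608 × (1 − 0.006114) / (1 − 0.3608) = 12.41 mg/L

12.4 mg/L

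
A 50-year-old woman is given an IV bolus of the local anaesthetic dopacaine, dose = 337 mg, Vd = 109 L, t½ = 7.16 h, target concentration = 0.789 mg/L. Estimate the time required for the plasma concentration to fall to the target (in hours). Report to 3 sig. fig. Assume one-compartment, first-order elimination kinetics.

C₀ = Dose / Vd = 337.0 / 109 = 3.092 mg/L
k = ln2 / t½ = 0.693147 / 7.16 = 0.09681 h⁻¹
t = ln(C₀ / C) / k = ln(3.092 / 0.789) / 0.09681
  = ln(3.919) / 0.09681 = 1.366 / 0.09681 = 14.11 h

14.1 h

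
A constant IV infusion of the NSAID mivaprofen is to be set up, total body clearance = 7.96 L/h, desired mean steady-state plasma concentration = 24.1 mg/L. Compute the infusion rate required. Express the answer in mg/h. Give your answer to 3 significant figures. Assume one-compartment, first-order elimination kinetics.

At steady state, infusion rate R₀ = Css × CL = 24.1 × 7.960 = 191.8 mg/h

192 mg/h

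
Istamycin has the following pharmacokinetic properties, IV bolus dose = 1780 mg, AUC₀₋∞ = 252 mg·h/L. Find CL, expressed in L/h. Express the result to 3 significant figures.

CL = Dose / AUC = 1780 / 252 = 7.063 L/h

7.06 L/h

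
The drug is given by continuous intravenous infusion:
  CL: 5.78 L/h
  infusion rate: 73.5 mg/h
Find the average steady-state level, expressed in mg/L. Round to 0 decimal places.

13 mg/L

At steady state Css = R₀ / CL = 73.5 / 5.780 = 12.72 mg/L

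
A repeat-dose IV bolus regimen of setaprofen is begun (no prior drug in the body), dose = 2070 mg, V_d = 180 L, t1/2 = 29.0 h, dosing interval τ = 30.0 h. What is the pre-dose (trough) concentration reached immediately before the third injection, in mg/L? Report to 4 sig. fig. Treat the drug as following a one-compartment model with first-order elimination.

C₀ per dose = Dose / Vd = 2070 / 180 = 11.50 mg/L
k = ln2 / t½ = 0.693147 / 29.0 = 0.02390 h⁻¹
Fraction remaining after one interval: r = e^(−kτ) = e^(−0.02390 × 30.0) = 0.4882
Before dose 3, 2 doses have been given (aged 1τ, 2τ).
C_trough = C₀ × (r + r²) = 11.50 × (0.4882 + 0.2383) = 8.355 mg/L

8.355 mg/L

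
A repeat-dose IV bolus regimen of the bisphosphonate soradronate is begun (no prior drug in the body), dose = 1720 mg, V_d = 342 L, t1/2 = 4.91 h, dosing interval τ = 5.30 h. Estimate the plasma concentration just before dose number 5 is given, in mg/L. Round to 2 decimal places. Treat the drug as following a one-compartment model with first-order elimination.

4.29 mg/L

C₀ per dose = Dose / Vd = 1720 / 342 = 5.029 mg/L
k = ln2 / t½ = 0.693147 / 4.91 = 0.1412 h⁻¹
Fraction remaining after one interval: r = e^(−kτ) = e^(−0.1412 × 5.30) = 0.4731
Before dose 5, 4 doses have been given (aged 1τ, 2τ, 3τ, 4τ).
C_trough = C₀ × (r + r² + … + r^4) = C₀ × r(1−r^4)/(1−r)
        = 5.029 × 0.4731 × (1 − 0.05010) / (1 − 0.4731) = 4.289 mg/L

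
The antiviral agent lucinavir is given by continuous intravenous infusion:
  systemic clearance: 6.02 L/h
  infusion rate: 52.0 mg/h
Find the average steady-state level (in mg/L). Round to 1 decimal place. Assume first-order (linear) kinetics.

8.6 mg/L

At steady state Css = R₀ / CL = 52.0 / 6.020 = 8.638 mg/L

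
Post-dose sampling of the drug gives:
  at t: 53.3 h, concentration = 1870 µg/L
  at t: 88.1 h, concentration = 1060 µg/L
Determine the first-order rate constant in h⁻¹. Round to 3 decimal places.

k = ln(C₁/C₂) / (t₂ − t₁) = ln(1870/1060) / (88.1 − 53.3)
  = 0.5677 / 34.80 = 0.01631 h⁻¹

0.016 h⁻¹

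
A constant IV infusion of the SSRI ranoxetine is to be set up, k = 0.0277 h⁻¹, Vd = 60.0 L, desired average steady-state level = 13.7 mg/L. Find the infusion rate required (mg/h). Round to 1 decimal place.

22.8 mg/h

CL = k × Vd = 0.02770 × 60.0 = 1.662 L/h
At steady state, infusion rate R₀ = Css × CL = 13.7 × 1.662 = 22.77 mg/h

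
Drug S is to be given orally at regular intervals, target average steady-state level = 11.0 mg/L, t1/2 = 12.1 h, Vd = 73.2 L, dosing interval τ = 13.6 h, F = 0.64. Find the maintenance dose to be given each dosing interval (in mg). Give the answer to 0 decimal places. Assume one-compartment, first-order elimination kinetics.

k = ln2 / t½ = 0.693147 / 12.1 = 0.05728 h⁻¹
CL = k × Vd = 0.05728 × 73.2 = 4.193 L/h
At steady state, F × (Dose/τ) = Css × CL.
Dose = Css × CL × τ / F = 11.0 × 4.193 × 13.6 / 0.64 = 980.1 mg

980 mg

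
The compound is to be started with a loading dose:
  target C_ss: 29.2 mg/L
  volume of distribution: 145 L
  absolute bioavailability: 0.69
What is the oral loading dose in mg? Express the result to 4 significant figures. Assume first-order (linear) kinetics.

6136 mg

LD = Css × Vd / F = 29.2 × 145 / 0.69 = 6136 mg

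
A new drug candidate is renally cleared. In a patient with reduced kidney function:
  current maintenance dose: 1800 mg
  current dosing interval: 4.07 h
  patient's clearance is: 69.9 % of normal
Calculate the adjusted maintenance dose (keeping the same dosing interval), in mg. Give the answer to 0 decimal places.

1258 mg

To keep the same average steady-state level, dosing rate must scale with clearance.
CL ratio = 69.9 / 100 = 0.6990
New dose (same interval) = 1800 × 0.6990 = 1258 mg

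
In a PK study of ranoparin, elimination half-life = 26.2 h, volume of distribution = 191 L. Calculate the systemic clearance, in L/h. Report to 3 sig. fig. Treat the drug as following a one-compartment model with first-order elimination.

k = ln2 / t½ = 0.693147 / 26.2 = 0.02646 h⁻¹
CL = k × Vd = 0.02646 × 191 = 5.054 L/h

5.05 L/h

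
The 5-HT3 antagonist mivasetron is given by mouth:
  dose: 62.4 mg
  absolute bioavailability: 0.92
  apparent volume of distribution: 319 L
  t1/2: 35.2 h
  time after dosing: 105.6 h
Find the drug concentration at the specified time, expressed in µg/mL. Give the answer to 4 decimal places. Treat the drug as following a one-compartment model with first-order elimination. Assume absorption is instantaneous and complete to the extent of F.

Amount reaching circulation = F × Dose = 0.92 × 62.40 = 57.41 mg
C₀ = F·Dose / Vd = 57.41 / 319 = 0.1800 mg/L
k = ln2 / t½ = 0.693147 / 35.2 = 0.01969 h⁻¹
t / t½ = 105.6 / 35.2 = 3 half-lives
C = C₀ × (1/2)^3 = 0.1800 × 0.1250 = 0.02250 mg/L
(0.02250 mg/L = 0.02250 µg/mL)

0.0225 µg/mL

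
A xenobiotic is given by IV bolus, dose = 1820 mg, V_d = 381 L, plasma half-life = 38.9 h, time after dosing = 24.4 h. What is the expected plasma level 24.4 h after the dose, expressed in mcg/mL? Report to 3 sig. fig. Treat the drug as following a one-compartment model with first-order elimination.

C₀ = Dose / Vd = 1820 / 381 = 4.777 mg/L
k = ln2 / t½ = 0.693147 / 38.9 = 0.01782 h⁻¹
C = C₀ · e^(−k·t) = 4.777 × e^(−0.01782 × 24.4)
  = 4.777 × 0.6474 = 3.093 mg/L
(3.093 mg/L = 3.093 mcg/mL)

3.09 mcg/mL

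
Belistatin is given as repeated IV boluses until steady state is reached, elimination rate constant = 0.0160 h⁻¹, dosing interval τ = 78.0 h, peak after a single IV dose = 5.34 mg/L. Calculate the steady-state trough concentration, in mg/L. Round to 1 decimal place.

2.2 mg/L

e^(−kτ) = e^(−0.01600 × 78.0) = 0.2871
Accumulation ratio R = 1 / (1 − e^(−kτ)) = 1 / (1 − 0.2871) = 1.403
Steady-state trough = C₀ × R × e^(−kτ) = 5.34 × 1.403 × 0.2871 = 2.151 mg/L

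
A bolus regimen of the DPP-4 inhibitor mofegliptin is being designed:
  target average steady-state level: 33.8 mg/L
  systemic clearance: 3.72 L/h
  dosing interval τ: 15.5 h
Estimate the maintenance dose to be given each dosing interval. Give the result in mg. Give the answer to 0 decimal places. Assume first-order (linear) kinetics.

At steady state, Dose/τ = Css × CL.
Dose = Css × CL × τ = 33.8 × 3.720 × 15.5 = 1949 mg

1949 mg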